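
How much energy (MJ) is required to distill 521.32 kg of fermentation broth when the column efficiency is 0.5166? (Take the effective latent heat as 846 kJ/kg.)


E = m * 846 / (eta * 1000)
= 521.32 * 846 / (0.5166 * 1000)
= 853.7296 MJ

853.7296 MJ


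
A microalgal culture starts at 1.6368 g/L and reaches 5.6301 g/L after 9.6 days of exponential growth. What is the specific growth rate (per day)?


mu = ln(X2/X1) / dt
= ln(5.6301/1.6368) / 9.6
= 0.1287 per day

0.1287 per day


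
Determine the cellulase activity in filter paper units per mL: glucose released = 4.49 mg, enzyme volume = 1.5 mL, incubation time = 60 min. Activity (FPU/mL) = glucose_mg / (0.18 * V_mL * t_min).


Activity = glucose_mg / (0.18 mg/umol * V_mL * t_min)
= 4.49 / (0.18 * 1.5 * 60)
= 0.2772 FPU/mL

0.2772 FPU/mL


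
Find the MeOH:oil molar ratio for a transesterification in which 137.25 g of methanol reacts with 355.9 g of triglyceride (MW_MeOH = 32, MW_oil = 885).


Molar ratio = n_MeOH / n_oil = (MeOH/32) / (oil/885) = (MeOH * 885) / (32 * oil)
= (137.25 * 885) / (32 * 355.9)
= 10.6654

10.6654


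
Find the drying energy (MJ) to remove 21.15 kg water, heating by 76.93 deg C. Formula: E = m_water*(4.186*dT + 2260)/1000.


E = m_water * (4.186 * dT + 2260) / 1000
= 21.15 * (4.186 * 76.93 + 2260) / 1000
= 54.6099 MJ

54.6099 MJ


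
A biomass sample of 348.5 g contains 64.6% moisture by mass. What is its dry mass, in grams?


Wd = Ww * (1 - MC/100)
= 348.5 * (1 - 64.6/100)
= 123.3690 g

123.3690 g


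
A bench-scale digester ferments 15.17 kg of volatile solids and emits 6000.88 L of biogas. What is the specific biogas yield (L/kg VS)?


Y = V / VS
= 6000.88 / 15.17
= 395.5755 L/kg VS

395.5755 L/kg VS


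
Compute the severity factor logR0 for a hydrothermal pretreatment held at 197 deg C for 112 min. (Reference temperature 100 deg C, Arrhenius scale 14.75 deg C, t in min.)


logR0 = log10(t * exp((T - 100) / 14.75))
= log10(112 * exp((197 - 100) / 14.75))
= 4.9053

4.9053


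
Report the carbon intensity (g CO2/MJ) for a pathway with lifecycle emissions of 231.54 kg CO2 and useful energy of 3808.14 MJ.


CI = CO2 * 1000 / E
= 231.54 * 1000 / 3808.14
= 60.8013 g CO2/MJ

60.8013 g CO2/MJ


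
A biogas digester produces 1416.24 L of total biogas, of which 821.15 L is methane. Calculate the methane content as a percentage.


CH4% = V_CH4 / V_total * 100
= 821.15 / 1416.24 * 100
= 57.9810%

57.9810%


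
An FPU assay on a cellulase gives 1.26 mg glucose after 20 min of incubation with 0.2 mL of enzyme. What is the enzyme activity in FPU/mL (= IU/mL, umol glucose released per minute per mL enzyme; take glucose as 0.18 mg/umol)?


Activity = glucose_mg / (0.18 mg/umol * V_mL * t_min)
= 1.26 / (0.18 * 0.2 * 20)
= 1.7500 FPU/mL

1.7500 FPU/mL


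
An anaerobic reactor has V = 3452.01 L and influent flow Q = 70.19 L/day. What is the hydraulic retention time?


HRT = V / Q
= 3452.01 / 70.19
= 49.1809 days

49.1809 days


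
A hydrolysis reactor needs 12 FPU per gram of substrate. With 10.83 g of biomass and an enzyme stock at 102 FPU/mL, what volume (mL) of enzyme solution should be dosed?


V = dosage * m_sub / activity
V = 12 * 10.83 / 102
V = 1.2741 mL

1.2741 mL


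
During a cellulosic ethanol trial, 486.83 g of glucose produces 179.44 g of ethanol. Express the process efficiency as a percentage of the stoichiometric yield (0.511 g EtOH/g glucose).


Fermentation efficiency = (actual / (0.511 * glucose)) * 100
= (179.44 / (0.511 * 486.83)) * 100
= 72.1308%

72.1308%


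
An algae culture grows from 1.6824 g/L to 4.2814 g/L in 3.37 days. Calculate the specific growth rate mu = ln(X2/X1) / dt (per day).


mu = ln(X2/X1) / dt
= ln(4.2814/1.6824) / 3.37
= 0.2772 per day

0.2772 per day


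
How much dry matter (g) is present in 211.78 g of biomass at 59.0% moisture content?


Wd = Ww * (1 - MC/100)
= 211.78 * (1 - 59.0/100)
= 86.8298 g

86.8298 g


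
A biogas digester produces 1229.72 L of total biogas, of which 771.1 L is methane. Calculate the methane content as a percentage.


CH4% = V_CH4 / V_total * 100
= 771.1 / 1229.72 * 100
= 62.7053%

62.7053%


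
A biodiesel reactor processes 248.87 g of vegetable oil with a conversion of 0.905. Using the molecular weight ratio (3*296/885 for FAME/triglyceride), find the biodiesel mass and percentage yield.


m_FAME = oil * conv * (3 * 296 / 885) = oil * conv * (888/885)
= 248.87 * 0.905 * 888 / 885
= 225.9908 g
Y = m_FAME / oil * 100 = conv * (888/885) * 100
= 0.905 * 888 / 885 * 100
= 90.81%

225.9908 g FAME; Y = 90.81%


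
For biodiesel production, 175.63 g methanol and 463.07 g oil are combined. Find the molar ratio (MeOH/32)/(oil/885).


Molar ratio = n_MeOH / n_oil = (MeOH/32) / (oil/885) = (MeOH * 885) / (32 * oil)
= (175.63 * 885) / (32 * 463.07)
= 10.4893

10.4893


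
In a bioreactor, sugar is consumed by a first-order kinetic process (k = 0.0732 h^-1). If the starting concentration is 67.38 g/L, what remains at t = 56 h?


S = S0 * exp(-k * t)
S = 67.38 * exp(-0.0732 * 56)
S = 1.1176 g/L

1.1176 g/L


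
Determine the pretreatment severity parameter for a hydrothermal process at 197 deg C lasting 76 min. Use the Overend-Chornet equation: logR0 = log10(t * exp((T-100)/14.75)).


logR0 = log10(t * exp((T - 100) / 14.75))
= log10(76 * exp((197 - 100) / 14.75))
= 4.7369

4.7369


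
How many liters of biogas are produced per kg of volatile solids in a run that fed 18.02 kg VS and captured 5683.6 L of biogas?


Y = V / VS
= 5683.6 / 18.02
= 315.4051 L/kg VS

315.4051 L/kg VS


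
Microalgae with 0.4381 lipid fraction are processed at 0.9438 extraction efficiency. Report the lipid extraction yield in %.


Y = lipid_content * extraction_eff * 100
= 0.4381 * 0.9438 * 100
= 41.3479%

41.3479%


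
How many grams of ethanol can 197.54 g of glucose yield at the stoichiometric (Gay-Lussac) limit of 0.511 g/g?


Theoretical ethanol yield: m_EtOH = 0.511 * m_glucose
m_EtOH = 0.511 * 197.54 = 100.9429 g

100.9429 g


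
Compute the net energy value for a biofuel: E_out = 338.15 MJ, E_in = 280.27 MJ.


NEV = E_out - E_in
= 338.15 - 280.27
= 57.8800 MJ

57.8800 MJ


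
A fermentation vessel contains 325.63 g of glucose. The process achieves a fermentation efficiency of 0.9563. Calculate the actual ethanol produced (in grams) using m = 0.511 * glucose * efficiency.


Actual ethanol: m = 0.511 * 325.63 * 0.9563
m = 159.1254 g

159.1254 g


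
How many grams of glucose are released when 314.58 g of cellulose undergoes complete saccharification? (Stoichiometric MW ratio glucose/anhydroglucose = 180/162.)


glucose = cellulose * 180/162
= 314.58 * 180/162
= 349.5333 g

349.5333 g


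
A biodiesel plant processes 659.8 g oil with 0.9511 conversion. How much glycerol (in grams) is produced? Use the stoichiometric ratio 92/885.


glycerol = oil * conv * (92/885)
= 659.8 * 0.9511 * 92 / 885
= 65.2354 g

65.2354 g


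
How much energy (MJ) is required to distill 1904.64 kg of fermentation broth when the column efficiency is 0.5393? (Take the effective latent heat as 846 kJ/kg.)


E = m * 846 / (eta * 1000)
= 1904.64 * 846 / (0.5393 * 1000)
= 2987.8091 MJ

2987.8091 MJ


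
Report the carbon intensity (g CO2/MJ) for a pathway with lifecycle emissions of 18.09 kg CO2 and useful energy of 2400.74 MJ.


CI = CO2 * 1000 / E
= 18.09 * 1000 / 2400.74
= 7.5352 g CO2/MJ

7.5352 g CO2/MJ


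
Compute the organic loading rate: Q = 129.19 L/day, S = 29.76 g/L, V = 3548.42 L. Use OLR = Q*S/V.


OLR = Q * S / V
= 129.19 * 29.76 / 3548.42
= 1.0835 g/L/day

1.0835 g/L/day


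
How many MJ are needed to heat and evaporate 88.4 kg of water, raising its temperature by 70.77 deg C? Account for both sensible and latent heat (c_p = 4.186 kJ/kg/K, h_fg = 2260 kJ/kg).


E = m_water * (4.186 * dT + 2260) / 1000
= 88.4 * (4.186 * 70.77 + 2260) / 1000
= 225.9719 MJ

225.9719 MJ


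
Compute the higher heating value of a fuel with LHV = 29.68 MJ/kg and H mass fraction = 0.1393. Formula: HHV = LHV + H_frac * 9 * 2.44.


HHV = LHV + H_frac * 9 * 2.44
= 29.68 + 0.1393 * 9 * 2.44
= 32.7390 MJ/kg

32.7390 MJ/kg


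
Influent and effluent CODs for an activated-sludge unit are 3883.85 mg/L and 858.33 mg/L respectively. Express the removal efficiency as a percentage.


eta = (COD_in - COD_out) / COD_in * 100
= (3883.85 - 858.33) / 3883.85 * 100
= 77.9000%

77.9000%


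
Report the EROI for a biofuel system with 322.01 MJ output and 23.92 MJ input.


EROI = E_out / E_in
= 322.01 / 23.92
= 13.4620

13.4620


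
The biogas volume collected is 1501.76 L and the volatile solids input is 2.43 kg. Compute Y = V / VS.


Y = V / VS
= 1501.76 / 2.43
= 618.0082 L/kg VS

618.0082 L/kg VS


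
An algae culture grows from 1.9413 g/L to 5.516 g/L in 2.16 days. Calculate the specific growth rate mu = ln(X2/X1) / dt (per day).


mu = ln(X2/X1) / dt
= ln(5.516/1.9413) / 2.16
= 0.4835 per day

0.4835 per day


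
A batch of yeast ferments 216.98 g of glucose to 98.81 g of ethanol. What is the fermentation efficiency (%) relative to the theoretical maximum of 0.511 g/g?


Fermentation efficiency = (actual / (0.511 * glucose)) * 100
= (98.81 / (0.511 * 216.98)) * 100
= 89.1169%

89.1169%


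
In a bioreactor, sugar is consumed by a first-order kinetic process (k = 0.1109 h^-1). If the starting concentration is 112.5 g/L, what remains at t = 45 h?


S = S0 * exp(-k * t)
S = 112.5 * exp(-0.1109 * 45)
S = 0.7653 g/L

0.7653 g/L


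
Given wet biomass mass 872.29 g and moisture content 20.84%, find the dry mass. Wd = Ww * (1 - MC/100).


Wd = Ww * (1 - MC/100)
= 872.29 * (1 - 20.84/100)
= 690.5048 g

690.5048 g


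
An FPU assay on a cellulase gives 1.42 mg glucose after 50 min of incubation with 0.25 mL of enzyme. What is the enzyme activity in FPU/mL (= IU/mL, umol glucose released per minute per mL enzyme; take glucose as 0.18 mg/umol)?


Activity = glucose_mg / (0.18 mg/umol * V_mL * t_min)
= 1.42 / (0.18 * 0.25 * 50)
= 0.6311 FPU/mL

0.6311 FPU/mL


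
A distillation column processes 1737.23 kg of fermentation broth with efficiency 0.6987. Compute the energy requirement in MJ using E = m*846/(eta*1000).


E = m * 846 / (eta * 1000)
= 1737.23 * 846 / (0.6987 * 1000)
= 2103.4730 MJ

2103.4730 MJ


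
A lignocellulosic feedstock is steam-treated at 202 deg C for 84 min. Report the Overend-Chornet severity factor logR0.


logR0 = log10(t * exp((T - 100) / 14.75))
= log10(84 * exp((202 - 100) / 14.75))
= 4.9275

4.9275


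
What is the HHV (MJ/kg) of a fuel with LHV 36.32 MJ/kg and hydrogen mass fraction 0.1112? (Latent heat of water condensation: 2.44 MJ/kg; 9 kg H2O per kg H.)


HHV = LHV + H_frac * 9 * 2.44
= 36.32 + 0.1112 * 9 * 2.44
= 38.7620 MJ/kg

38.7620 MJ/kg


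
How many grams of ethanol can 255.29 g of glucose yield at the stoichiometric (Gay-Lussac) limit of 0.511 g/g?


Theoretical ethanol yield: m_EtOH = 0.511 * m_glucose
m_EtOH = 0.511 * 255.29 = 130.4532 g

130.4532 g


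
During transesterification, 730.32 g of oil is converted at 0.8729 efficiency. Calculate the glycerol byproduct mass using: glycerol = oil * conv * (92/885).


glycerol = oil * conv * (92/885)
= 730.32 * 0.8729 * 92 / 885
= 66.2708 g

66.2708 g


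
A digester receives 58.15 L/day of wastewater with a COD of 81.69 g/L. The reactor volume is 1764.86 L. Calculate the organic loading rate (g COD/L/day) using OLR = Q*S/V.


OLR = Q * S / V
= 58.15 * 81.69 / 1764.86
= 2.6916 g/L/day

2.6916 g/L/day


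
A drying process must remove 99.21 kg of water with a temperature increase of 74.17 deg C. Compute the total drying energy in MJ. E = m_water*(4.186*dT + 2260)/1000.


E = m_water * (4.186 * dT + 2260) / 1000
= 99.21 * (4.186 * 74.17 + 2260) / 1000
= 255.0169 MJ

255.0169 MJ


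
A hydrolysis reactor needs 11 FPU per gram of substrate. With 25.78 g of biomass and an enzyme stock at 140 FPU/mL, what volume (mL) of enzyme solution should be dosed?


V = dosage * m_sub / activity
V = 11 * 25.78 / 140
V = 2.0256 mL

2.0256 mL


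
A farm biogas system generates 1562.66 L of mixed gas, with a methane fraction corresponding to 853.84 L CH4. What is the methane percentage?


CH4% = V_CH4 / V_total * 100
= 853.84 / 1562.66 * 100
= 54.6402%

54.6402%


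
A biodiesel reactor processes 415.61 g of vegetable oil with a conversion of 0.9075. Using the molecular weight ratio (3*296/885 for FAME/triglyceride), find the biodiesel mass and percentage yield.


m_FAME = oil * conv * (3 * 296 / 885) = oil * conv * (888/885)
= 415.61 * 0.9075 * 888 / 885
= 378.4446 g
Y = m_FAME / oil * 100 = conv * (888/885) * 100
= 0.9075 * 888 / 885 * 100
= 91.06%

378.4446 g FAME; Y = 91.06%


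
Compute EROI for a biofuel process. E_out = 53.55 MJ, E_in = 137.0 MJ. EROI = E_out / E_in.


EROI = E_out / E_in
= 53.55 / 137.0
= 0.3909

0.3909


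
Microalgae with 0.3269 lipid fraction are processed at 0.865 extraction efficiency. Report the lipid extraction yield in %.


Y = lipid_content * extraction_eff * 100
= 0.3269 * 0.865 * 100
= 28.2769%

28.2769%


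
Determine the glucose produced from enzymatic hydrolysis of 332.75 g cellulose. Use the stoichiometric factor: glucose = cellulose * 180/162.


glucose = cellulose * 180/162
= 332.75 * 180/162
= 369.7222 g

369.7222 g


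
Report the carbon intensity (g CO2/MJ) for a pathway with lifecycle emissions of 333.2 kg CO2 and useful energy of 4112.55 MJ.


CI = CO2 * 1000 / E
= 333.2 * 1000 / 4112.55
= 81.0203 g CO2/MJ

81.0203 g CO2/MJ


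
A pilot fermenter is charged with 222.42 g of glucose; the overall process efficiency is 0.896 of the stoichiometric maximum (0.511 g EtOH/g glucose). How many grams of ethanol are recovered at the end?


Actual ethanol: m = 0.511 * 222.42 * 0.896
m = 101.8363 g

101.8363 g


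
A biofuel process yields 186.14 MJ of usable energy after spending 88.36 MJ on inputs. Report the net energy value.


NEV = E_out - E_in
= 186.14 - 88.36
= 97.7800 MJ

97.7800 MJ


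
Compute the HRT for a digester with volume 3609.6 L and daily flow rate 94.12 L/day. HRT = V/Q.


HRT = V / Q
= 3609.6 / 94.12
= 38.3510 days

38.3510 days


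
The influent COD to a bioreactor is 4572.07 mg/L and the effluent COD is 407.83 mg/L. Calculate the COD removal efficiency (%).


eta = (COD_in - COD_out) / COD_in * 100
= (4572.07 - 407.83) / 4572.07 * 100
= 91.0800%

91.0800%


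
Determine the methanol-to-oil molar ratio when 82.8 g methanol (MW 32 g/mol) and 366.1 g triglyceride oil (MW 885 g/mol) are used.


Molar ratio = n_MeOH / n_oil = (MeOH/32) / (oil/885) = (MeOH * 885) / (32 * oil)
= (82.8 * 885) / (32 * 366.1)
= 6.2550

6.2550


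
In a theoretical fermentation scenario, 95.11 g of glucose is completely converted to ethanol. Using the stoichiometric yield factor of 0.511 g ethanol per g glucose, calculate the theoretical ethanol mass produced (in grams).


Theoretical ethanol yield: m_EtOH = 0.511 * m_glucose
m_EtOH = 0.511 * 95.11 = 48.6012 g

48.6012 g


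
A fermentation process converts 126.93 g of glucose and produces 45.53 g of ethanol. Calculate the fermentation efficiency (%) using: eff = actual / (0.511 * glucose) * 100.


Fermentation efficiency = (actual / (0.511 * glucose)) * 100
= (45.53 / (0.511 * 126.93)) * 100
= 70.1960%

70.1960%


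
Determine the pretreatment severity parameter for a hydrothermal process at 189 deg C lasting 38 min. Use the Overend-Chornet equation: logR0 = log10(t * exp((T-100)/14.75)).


logR0 = log10(t * exp((T - 100) / 14.75))
= log10(38 * exp((189 - 100) / 14.75))
= 4.2003

4.2003


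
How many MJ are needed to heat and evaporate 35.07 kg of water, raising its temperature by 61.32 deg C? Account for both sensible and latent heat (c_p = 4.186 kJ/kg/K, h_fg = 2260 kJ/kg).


E = m_water * (4.186 * dT + 2260) / 1000
= 35.07 * (4.186 * 61.32 + 2260) / 1000
= 88.2602 MJ

88.2602 MJ


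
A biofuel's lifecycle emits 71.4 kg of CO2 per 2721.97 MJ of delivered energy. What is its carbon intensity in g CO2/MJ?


CI = CO2 * 1000 / E
= 71.4 * 1000 / 2721.97
= 26.2310 g CO2/MJ

26.2310 g CO2/MJ


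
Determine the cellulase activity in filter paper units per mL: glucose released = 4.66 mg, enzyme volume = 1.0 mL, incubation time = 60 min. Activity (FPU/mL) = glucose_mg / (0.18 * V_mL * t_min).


Activity = glucose_mg / (0.18 mg/umol * V_mL * t_min)
= 4.66 / (0.18 * 1.0 * 60)
= 0.4315 FPU/mL

0.4315 FPU/mL


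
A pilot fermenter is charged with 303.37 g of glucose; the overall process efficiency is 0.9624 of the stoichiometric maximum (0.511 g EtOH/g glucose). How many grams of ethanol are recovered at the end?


Actual ethanol: m = 0.511 * 303.37 * 0.9624
m = 149.1932 g

149.1932 g


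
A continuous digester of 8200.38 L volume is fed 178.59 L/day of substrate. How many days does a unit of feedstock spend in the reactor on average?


HRT = V / Q
= 8200.38 / 178.59
= 45.9174 days

45.9174 days


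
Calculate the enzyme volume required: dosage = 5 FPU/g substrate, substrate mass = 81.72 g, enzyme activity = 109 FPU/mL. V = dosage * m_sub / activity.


V = dosage * m_sub / activity
V = 5 * 81.72 / 109
V = 3.7486 mL

3.7486 mL


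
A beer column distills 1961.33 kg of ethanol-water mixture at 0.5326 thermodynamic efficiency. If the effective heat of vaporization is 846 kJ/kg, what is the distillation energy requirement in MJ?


E = m * 846 / (eta * 1000)
= 1961.33 * 846 / (0.5326 * 1000)
= 3115.4434 MJ

3115.4434 MJ


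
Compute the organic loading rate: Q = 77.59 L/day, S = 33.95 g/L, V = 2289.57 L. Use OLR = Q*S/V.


OLR = Q * S / V
= 77.59 * 33.95 / 2289.57
= 1.1505 g/L/day

1.1505 g/L/day


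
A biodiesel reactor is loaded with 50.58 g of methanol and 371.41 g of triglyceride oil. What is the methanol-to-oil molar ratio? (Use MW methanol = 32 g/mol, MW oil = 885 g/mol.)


Molar ratio = n_MeOH / n_oil = (MeOH/32) / (oil/885) = (MeOH * 885) / (32 * oil)
= (50.58 * 885) / (32 * 371.41)
= 3.7663

3.7663


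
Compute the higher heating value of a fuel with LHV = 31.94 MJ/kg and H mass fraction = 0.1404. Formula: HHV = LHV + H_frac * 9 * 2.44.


HHV = LHV + H_frac * 9 * 2.44
= 31.94 + 0.1404 * 9 * 2.44
= 35.0232 MJ/kg

35.0232 MJ/kg


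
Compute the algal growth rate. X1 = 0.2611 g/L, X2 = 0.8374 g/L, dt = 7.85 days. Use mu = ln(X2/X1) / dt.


mu = ln(X2/X1) / dt
= ln(0.8374/0.2611) / 7.85
= 0.1485 per day

0.1485 per day


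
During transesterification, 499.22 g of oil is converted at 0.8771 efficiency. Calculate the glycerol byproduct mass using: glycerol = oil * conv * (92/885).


glycerol = oil * conv * (92/885)
= 499.22 * 0.8771 * 92 / 885
= 45.5183 g

45.5183 g


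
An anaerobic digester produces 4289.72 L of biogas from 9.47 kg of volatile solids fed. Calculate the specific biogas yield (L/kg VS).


Y = V / VS
= 4289.72 / 9.47
= 452.9799 L/kg VS

452.9799 L/kg VS


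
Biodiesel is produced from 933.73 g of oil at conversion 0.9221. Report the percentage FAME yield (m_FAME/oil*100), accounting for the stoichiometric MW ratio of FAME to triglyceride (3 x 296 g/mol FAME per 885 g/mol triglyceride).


m_FAME = oil * conv * (3 * 296 / 885) = oil * conv * (888/885)
= 933.73 * 0.9221 * 888 / 885
= 863.9111 g
Y = m_FAME / oil * 100 = conv * (888/885) * 100
= 0.9221 * 888 / 885 * 100
= 92.52%

92.52%


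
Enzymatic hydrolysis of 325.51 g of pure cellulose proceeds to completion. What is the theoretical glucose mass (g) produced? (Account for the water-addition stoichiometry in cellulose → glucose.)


glucose = cellulose * 180/162
= 325.51 * 180/162
= 361.6778 g

361.6778 g


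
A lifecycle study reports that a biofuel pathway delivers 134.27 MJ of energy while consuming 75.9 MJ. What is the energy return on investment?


EROI = E_out / E_in
= 134.27 / 75.9
= 1.7690

1.7690


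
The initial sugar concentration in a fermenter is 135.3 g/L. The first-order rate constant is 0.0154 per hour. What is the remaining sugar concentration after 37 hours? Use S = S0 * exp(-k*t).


S = S0 * exp(-k * t)
S = 135.3 * exp(-0.0154 * 37)
S = 76.5309 g/L

76.5309 g/L


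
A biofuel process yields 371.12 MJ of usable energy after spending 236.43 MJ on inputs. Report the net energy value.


NEV = E_out - E_in
= 371.12 - 236.43
= 134.6900 MJ

134.6900 MJ


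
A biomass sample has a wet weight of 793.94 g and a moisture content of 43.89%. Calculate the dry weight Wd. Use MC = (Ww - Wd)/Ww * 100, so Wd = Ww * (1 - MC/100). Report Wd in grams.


Wd = Ww * (1 - MC/100)
= 793.94 * (1 - 43.89/100)
= 445.4797 g

445.4797 g


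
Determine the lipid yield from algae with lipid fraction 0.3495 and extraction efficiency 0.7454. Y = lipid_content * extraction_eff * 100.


Y = lipid_content * extraction_eff * 100
= 0.3495 * 0.7454 * 100
= 26.0517%

26.0517%


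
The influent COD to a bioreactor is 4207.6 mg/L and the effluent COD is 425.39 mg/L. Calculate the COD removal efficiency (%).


eta = (COD_in - COD_out) / COD_in * 100
= (4207.6 - 425.39) / 4207.6 * 100
= 89.8900%

89.8900%


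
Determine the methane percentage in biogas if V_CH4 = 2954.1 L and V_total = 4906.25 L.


CH4% = V_CH4 / V_total * 100
= 2954.1 / 4906.25 * 100
= 60.2110%

60.2110%


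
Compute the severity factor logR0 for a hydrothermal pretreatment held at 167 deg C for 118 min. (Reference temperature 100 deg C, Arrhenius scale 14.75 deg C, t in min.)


logR0 = log10(t * exp((T - 100) / 14.75))
= log10(118 * exp((167 - 100) / 14.75))
= 4.0446

4.0446


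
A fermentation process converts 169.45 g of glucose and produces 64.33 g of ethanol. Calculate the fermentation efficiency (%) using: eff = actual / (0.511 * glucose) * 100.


Fermentation efficiency = (actual / (0.511 * glucose)) * 100
= (64.33 / (0.511 * 169.45)) * 100
= 74.2935%

74.2935%


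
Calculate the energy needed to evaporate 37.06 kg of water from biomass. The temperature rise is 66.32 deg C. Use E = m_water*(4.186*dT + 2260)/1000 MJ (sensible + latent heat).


E = m_water * (4.186 * dT + 2260) / 1000
= 37.06 * (4.186 * 66.32 + 2260) / 1000
= 94.0440 MJ

94.0440 MJ


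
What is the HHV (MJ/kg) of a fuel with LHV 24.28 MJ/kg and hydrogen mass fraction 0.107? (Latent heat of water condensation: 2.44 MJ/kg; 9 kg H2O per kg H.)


HHV = LHV + H_frac * 9 * 2.44
= 24.28 + 0.107 * 9 * 2.44
= 26.6297 MJ/kg

26.6297 MJ/kg


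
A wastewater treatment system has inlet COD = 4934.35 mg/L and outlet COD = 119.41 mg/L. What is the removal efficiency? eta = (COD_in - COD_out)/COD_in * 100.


eta = (COD_in - COD_out) / COD_in * 100
= (4934.35 - 119.41) / 4934.35 * 100
= 97.5800%

97.5800%


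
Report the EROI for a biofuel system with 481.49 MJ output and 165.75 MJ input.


EROI = E_out / E_in
= 481.49 / 165.75
= 2.9049

2.9049


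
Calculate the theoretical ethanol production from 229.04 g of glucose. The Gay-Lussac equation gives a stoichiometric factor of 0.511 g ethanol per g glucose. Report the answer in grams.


Theoretical ethanol yield: m_EtOH = 0.511 * m_glucose
m_EtOH = 0.511 * 229.04 = 117.0394 g

117.0394 g


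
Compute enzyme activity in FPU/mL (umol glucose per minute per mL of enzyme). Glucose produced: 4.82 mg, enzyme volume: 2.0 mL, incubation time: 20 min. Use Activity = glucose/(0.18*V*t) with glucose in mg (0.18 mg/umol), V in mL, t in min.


Activity = glucose_mg / (0.18 mg/umol * V_mL * t_min)
= 4.82 / (0.18 * 2.0 * 20)
= 0.6694 FPU/mL

0.6694 FPU/mL


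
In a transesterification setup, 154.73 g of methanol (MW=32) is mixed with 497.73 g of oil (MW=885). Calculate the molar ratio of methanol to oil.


Molar ratio = n_MeOH / n_oil = (MeOH/32) / (oil/885) = (MeOH * 885) / (32 * oil)
= (154.73 * 885) / (32 * 497.73)
= 8.5975

8.5975


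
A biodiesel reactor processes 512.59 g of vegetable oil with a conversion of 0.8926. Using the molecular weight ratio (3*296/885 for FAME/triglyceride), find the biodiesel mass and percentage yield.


m_FAME = oil * conv * (3 * 296 / 885) = oil * conv * (888/885)
= 512.59 * 0.8926 * 888 / 885
= 459.0888 g
Y = m_FAME / oil * 100 = conv * (888/885) * 100
= 0.8926 * 888 / 885 * 100
= 89.56%

459.0888 g FAME; Y = 89.56%


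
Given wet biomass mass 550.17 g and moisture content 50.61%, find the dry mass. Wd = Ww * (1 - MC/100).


Wd = Ww * (1 - MC/100)
= 550.17 * (1 - 50.61/100)
= 271.7290 g

271.7290 g


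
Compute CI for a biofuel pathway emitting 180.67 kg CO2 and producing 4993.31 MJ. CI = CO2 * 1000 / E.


CI = CO2 * 1000 / E
= 180.67 * 1000 / 4993.31
= 36.1824 g CO2/MJ

36.1824 g CO2/MJ


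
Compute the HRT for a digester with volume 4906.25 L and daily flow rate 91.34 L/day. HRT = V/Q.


HRT = V / Q
= 4906.25 / 91.34
= 53.7141 days

53.7141 days


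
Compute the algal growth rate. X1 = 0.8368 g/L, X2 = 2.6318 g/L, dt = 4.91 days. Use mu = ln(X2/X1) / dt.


mu = ln(X2/X1) / dt
= ln(2.6318/0.8368) / 4.91
= 0.2334 per day

0.2334 per day


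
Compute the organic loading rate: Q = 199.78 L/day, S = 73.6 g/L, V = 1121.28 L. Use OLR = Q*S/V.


OLR = Q * S / V
= 199.78 * 73.6 / 1121.28
= 13.1134 g/L/day

13.1134 g/L/day


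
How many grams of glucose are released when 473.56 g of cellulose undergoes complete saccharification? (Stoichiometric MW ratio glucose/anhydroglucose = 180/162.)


glucose = cellulose * 180/162
= 473.56 * 180/162
= 526.1778 g

526.1778 g


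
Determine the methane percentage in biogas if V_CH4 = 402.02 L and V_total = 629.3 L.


CH4% = V_CH4 / V_total * 100
= 402.02 / 629.3 * 100
= 63.8837%

63.8837%


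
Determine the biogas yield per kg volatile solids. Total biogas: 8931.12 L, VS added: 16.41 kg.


Y = V / VS
= 8931.12 / 16.41
= 544.2486 L/kg VS

544.2486 L/kg VS


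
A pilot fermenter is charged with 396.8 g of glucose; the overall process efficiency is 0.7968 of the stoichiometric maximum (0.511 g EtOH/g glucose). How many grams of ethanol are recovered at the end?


Actual ethanol: m = 0.511 * 396.8 * 0.7968
m = 161.5630 g

161.5630 g


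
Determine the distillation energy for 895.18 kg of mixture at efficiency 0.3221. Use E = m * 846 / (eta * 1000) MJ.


E = m * 846 / (eta * 1000)
= 895.18 * 846 / (0.3221 * 1000)
= 2351.2024 MJ

2351.2024 MJ


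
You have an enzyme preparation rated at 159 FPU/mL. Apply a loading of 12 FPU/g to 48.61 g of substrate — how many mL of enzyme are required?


V = dosage * m_sub / activity
V = 12 * 48.61 / 159
V = 3.6687 mL

3.6687 mL


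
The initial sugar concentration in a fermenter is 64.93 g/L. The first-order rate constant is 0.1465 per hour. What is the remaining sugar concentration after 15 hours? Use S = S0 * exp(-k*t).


S = S0 * exp(-k * t)
S = 64.93 * exp(-0.1465 * 15)
S = 7.2125 g/L

7.2125 g/L


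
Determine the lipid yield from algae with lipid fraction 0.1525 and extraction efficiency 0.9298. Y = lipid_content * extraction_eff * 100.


Y = lipid_content * extraction_eff * 100
= 0.1525 * 0.9298 * 100
= 14.1794%

14.1794%


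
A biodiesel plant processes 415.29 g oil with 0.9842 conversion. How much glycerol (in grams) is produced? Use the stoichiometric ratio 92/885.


glycerol = oil * conv * (92/885)
= 415.29 * 0.9842 * 92 / 885
= 42.4893 g

42.4893 g


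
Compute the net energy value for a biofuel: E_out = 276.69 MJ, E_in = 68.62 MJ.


NEV = E_out - E_in
= 276.69 - 68.62
= 208.0700 MJ

208.0700 MJ


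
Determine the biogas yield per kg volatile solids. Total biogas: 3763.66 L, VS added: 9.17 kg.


Y = V / VS
= 3763.66 / 9.17
= 410.4318 L/kg VS

410.4318 L/kg VS


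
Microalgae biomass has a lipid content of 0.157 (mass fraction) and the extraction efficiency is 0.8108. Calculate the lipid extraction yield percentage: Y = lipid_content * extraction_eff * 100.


Y = lipid_content * extraction_eff * 100
= 0.157 * 0.8108 * 100
= 12.7296%

12.7296%


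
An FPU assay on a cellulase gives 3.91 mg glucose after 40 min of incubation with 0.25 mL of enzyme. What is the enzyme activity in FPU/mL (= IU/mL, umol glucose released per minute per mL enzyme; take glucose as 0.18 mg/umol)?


Activity = glucose_mg / (0.18 mg/umol * V_mL * t_min)
= 3.91 / (0.18 * 0.25 * 40)
= 2.1722 FPU/mL

2.1722 FPU/mL


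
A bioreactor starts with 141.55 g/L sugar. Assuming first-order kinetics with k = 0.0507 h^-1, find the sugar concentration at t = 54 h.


S = S0 * exp(-k * t)
S = 141.55 * exp(-0.0507 * 54)
S = 9.1601 g/L

9.1601 g/L


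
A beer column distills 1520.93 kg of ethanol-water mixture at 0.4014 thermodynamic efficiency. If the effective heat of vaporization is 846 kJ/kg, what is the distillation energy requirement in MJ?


E = m * 846 / (eta * 1000)
= 1520.93 * 846 / (0.4014 * 1000)
= 3205.5475 MJ

3205.5475 MJ


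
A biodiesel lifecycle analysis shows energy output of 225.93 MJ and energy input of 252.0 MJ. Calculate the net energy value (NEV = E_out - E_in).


NEV = E_out - E_in
= 225.93 - 252.0
= -26.0700 MJ

-26.0700 MJ


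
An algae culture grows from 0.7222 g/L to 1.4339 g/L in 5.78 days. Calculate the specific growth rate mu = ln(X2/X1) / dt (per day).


mu = ln(X2/X1) / dt
= ln(1.4339/0.7222) / 5.78
= 0.1187 per day

0.1187 per day


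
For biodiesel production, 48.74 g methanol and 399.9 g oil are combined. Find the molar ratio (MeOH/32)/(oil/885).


Molar ratio = n_MeOH / n_oil = (MeOH/32) / (oil/885) = (MeOH * 885) / (32 * oil)
= (48.74 * 885) / (32 * 399.9)
= 3.3708

3.3708


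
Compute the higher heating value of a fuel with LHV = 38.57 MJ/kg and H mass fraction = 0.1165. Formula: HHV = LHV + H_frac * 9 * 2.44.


HHV = LHV + H_frac * 9 * 2.44
= 38.57 + 0.1165 * 9 * 2.44
= 41.1283 MJ/kg

41.1283 MJ/kg


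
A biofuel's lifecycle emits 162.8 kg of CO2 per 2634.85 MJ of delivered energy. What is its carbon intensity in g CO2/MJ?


CI = CO2 * 1000 / E
= 162.8 * 1000 / 2634.85
= 61.7872 g CO2/MJ

61.7872 g CO2/MJ


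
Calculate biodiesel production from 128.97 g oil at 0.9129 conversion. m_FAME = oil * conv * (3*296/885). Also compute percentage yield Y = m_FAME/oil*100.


m_FAME = oil * conv * (3 * 296 / 885) = oil * conv * (888/885)
= 128.97 * 0.9129 * 888 / 885
= 118.1358 g
Y = m_FAME / oil * 100 = conv * (888/885) * 100
= 0.9129 * 888 / 885 * 100
= 91.60%

118.1358 g FAME; Y = 91.60%


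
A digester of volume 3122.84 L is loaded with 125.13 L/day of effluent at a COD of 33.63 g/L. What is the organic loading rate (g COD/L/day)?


OLR = Q * S / V
= 125.13 * 33.63 / 3122.84
= 1.3475 g/L/day

1.3475 g/L/day


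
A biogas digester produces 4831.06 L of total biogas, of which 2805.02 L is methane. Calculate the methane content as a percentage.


CH4% = V_CH4 / V_total * 100
= 2805.02 / 4831.06 * 100
= 58.0622%

58.0622%


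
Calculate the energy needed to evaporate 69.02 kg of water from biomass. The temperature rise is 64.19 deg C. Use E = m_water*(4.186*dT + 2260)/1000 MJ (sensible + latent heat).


E = m_water * (4.186 * dT + 2260) / 1000
= 69.02 * (4.186 * 64.19 + 2260) / 1000
= 174.5308 MJ

174.5308 MJ


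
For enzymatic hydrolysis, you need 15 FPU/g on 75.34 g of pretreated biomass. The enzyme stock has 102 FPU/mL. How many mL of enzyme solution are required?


V = dosage * m_sub / activity
V = 15 * 75.34 / 102
V = 11.0794 mL

11.0794 mL


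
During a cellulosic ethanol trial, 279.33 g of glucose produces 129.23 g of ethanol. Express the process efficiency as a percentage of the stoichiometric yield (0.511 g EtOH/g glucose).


Fermentation efficiency = (actual / (0.511 * glucose)) * 100
= (129.23 / (0.511 * 279.33)) * 100
= 90.5367%

90.5367%


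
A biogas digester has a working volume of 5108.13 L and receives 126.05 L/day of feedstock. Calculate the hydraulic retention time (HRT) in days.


HRT = V / Q
= 5108.13 / 126.05
= 40.5246 days

40.5246 days


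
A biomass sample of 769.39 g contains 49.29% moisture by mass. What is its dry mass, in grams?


Wd = Ww * (1 - MC/100)
= 769.39 * (1 - 49.29/100)
= 390.1577 g

390.1577 g


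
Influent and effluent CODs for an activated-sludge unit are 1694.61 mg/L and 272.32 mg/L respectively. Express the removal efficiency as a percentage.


eta = (COD_in - COD_out) / COD_in * 100
= (1694.61 - 272.32) / 1694.61 * 100
= 83.9302%

83.9302%


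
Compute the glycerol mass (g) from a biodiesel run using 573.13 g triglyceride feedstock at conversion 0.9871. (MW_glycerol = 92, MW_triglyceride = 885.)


glycerol = oil * conv * (92/885)
= 573.13 * 0.9871 * 92 / 885
= 58.8110 g

58.8110 g


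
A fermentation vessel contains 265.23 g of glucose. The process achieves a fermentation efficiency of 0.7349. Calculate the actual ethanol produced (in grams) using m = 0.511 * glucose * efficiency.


Actual ethanol: m = 0.511 * 265.23 * 0.7349
m = 99.6029 g

99.6029 g


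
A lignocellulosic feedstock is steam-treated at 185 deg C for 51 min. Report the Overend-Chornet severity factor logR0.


logR0 = log10(t * exp((T - 100) / 14.75))
= log10(51 * exp((185 - 100) / 14.75))
= 4.2103

4.2103


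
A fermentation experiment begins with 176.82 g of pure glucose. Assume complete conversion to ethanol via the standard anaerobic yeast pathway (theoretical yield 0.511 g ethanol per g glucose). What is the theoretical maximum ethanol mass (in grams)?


Theoretical ethanol yield: m_EtOH = 0.511 * m_glucose
m_EtOH = 0.511 * 176.82 = 90.3550 g

90.3550 g


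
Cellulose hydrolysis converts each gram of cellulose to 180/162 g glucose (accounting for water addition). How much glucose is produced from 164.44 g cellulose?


glucose = cellulose * 180/162
= 164.44 * 180/162
= 182.7111 g

182.7111 g


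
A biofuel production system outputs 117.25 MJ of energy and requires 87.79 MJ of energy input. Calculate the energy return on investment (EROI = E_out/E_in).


EROI = E_out / E_in
= 117.25 / 87.79
= 1.3356

1.3356


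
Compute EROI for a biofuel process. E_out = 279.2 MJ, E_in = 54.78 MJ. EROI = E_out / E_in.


EROI = E_out / E_in
= 279.2 / 54.78
= 5.0968

5.0968


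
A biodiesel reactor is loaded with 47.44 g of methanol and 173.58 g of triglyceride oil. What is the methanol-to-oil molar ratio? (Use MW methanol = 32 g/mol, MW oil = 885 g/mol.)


Molar ratio = n_MeOH / n_oil = (MeOH/32) / (oil/885) = (MeOH * 885) / (32 * oil)
= (47.44 * 885) / (32 * 173.58)
= 7.5585

7.5585


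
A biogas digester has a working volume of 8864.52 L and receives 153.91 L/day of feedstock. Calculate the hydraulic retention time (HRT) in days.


HRT = V / Q
= 8864.52 / 153.91
= 57.5955 days

57.5955 days


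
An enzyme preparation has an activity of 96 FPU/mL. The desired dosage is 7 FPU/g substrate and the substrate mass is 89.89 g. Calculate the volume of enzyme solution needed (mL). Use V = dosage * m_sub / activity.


V = dosage * m_sub / activity
V = 7 * 89.89 / 96
V = 6.5545 mL

6.5545 mL


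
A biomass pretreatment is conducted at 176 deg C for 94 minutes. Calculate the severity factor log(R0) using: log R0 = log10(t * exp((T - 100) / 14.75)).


logR0 = log10(t * exp((T - 100) / 14.75))
= log10(94 * exp((176 - 100) / 14.75))
= 4.2108

4.2108


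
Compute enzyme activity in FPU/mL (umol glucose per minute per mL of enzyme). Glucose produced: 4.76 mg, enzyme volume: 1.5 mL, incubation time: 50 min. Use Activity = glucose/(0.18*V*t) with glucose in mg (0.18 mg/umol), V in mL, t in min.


Activity = glucose_mg / (0.18 mg/umol * V_mL * t_min)
= 4.76 / (0.18 * 1.5 * 50)
= 0.3526 FPU/mL

0.3526 FPU/mL


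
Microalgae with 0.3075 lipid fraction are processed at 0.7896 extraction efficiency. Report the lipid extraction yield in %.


Y = lipid_content * extraction_eff * 100
= 0.3075 * 0.7896 * 100
= 24.2802%

24.2802%


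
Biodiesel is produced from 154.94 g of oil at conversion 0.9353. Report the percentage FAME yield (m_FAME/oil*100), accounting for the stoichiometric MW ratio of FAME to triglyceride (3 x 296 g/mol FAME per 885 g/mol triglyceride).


m_FAME = oil * conv * (3 * 296 / 885) = oil * conv * (888/885)
= 154.94 * 0.9353 * 888 / 885
= 145.4066 g
Y = m_FAME / oil * 100 = conv * (888/885) * 100
= 0.9353 * 888 / 885 * 100
= 93.85%

93.85%


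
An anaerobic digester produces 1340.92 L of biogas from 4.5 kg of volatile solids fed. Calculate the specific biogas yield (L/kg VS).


Y = V / VS
= 1340.92 / 4.5
= 297.9822 L/kg VS

297.9822 L/kg VS


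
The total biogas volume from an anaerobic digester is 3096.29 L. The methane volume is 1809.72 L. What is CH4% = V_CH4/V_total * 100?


CH4% = V_CH4 / V_total * 100
= 1809.72 / 3096.29 * 100
= 58.4480%

58.4480%


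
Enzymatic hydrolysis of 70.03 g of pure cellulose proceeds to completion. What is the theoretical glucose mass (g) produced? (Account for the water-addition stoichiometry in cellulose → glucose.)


glucose = cellulose * 180/162
= 70.03 * 180/162
= 77.8111 g

77.8111 g


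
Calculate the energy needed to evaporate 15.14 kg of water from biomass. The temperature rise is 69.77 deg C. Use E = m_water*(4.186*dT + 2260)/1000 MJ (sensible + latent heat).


E = m_water * (4.186 * dT + 2260) / 1000
= 15.14 * (4.186 * 69.77 + 2260) / 1000
= 38.6381 MJ

38.6381 MJ


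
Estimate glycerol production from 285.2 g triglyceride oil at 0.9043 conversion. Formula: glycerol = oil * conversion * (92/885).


glycerol = oil * conv * (92/885)
= 285.2 * 0.9043 * 92 / 885
= 26.8106 g

26.8106 g


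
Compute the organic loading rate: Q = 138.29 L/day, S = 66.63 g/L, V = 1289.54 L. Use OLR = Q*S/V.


OLR = Q * S / V
= 138.29 * 66.63 / 1289.54
= 7.1454 g/L/day

7.1454 g/L/day


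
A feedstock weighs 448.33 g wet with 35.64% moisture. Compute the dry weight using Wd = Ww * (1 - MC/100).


Wd = Ww * (1 - MC/100)
= 448.33 * (1 - 35.64/100)
= 288.5452 g

288.5452 g


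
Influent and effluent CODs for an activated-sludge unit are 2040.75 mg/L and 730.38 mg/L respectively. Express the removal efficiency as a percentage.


eta = (COD_in - COD_out) / COD_in * 100
= (2040.75 - 730.38) / 2040.75 * 100
= 64.2102%

64.2102%


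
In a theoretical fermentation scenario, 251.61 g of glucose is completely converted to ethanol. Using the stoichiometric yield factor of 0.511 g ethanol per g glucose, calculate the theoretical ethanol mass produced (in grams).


Theoretical ethanol yield: m_EtOH = 0.511 * m_glucose
m_EtOH = 0.511 * 251.61 = 128.5727 g

128.5727 g


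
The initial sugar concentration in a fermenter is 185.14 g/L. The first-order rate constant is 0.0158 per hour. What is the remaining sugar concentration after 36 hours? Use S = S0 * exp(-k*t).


S = S0 * exp(-k * t)
S = 185.14 * exp(-0.0158 * 36)
S = 104.8271 g/L

104.8271 g/L


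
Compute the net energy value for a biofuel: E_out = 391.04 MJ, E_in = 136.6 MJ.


NEV = E_out - E_in
= 391.04 - 136.6
= 254.4400 MJ

254.4400 MJ


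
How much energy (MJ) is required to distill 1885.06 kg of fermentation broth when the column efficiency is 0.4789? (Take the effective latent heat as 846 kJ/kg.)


E = m * 846 / (eta * 1000)
= 1885.06 * 846 / (0.4789 * 1000)
= 3330.0496 MJ

3330.0496 MJ


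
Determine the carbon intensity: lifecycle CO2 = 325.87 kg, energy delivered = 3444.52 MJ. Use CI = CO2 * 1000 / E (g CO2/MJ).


CI = CO2 * 1000 / E
= 325.87 * 1000 / 3444.52
= 94.6053 g CO2/MJ

94.6053 g CO2/MJ


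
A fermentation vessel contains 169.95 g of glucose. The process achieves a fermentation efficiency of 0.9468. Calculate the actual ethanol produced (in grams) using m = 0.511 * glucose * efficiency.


Actual ethanol: m = 0.511 * 169.95 * 0.9468
m = 82.2243 g

82.2243 g


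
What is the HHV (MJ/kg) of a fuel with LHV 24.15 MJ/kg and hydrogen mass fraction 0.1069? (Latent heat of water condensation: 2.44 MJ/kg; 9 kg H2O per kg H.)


HHV = LHV + H_frac * 9 * 2.44
= 24.15 + 0.1069 * 9 * 2.44
= 26.4975 MJ/kg

26.4975 MJ/kg
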